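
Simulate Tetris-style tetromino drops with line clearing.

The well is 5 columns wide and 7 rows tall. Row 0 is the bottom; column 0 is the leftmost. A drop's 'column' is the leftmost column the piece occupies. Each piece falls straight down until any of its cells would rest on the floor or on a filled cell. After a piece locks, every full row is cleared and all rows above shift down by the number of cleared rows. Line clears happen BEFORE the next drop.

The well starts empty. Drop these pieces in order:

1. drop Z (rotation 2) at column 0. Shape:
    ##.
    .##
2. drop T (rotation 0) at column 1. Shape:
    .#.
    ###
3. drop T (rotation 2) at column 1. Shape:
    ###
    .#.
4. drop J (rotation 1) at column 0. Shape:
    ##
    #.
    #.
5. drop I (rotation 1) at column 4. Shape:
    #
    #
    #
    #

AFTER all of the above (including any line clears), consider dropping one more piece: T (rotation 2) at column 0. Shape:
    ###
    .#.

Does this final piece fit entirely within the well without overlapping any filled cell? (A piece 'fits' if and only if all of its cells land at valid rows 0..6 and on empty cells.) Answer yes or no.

Drop 1: Z rot2 at col 0 lands with bottom-row=0; cleared 0 line(s) (total 0); column heights now [2 2 1 0 0], max=2
Drop 2: T rot0 at col 1 lands with bottom-row=2; cleared 0 line(s) (total 0); column heights now [2 3 4 3 0], max=4
Drop 3: T rot2 at col 1 lands with bottom-row=4; cleared 0 line(s) (total 0); column heights now [2 6 6 6 0], max=6
Drop 4: J rot1 at col 0 lands with bottom-row=4; cleared 0 line(s) (total 0); column heights now [7 7 6 6 0], max=7
Drop 5: I rot1 at col 4 lands with bottom-row=0; cleared 0 line(s) (total 0); column heights now [7 7 6 6 4], max=7
Test piece T rot2 at col 0 (width 3): heights before test = [7 7 6 6 4]; fits = False

Answer: no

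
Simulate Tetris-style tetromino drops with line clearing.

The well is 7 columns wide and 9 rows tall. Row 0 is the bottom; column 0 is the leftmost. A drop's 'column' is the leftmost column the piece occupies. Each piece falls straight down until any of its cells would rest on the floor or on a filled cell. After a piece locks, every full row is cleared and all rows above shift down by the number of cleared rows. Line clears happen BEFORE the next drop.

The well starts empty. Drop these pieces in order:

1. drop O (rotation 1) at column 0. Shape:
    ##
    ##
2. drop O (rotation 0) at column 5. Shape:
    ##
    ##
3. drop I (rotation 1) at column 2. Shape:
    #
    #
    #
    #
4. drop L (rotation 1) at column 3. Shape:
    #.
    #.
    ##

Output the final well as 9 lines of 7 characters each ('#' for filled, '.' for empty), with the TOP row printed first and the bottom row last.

Answer: .......
.......
.......
.......
.......
.......
..#....
..##...
####.##

Derivation:
Drop 1: O rot1 at col 0 lands with bottom-row=0; cleared 0 line(s) (total 0); column heights now [2 2 0 0 0 0 0], max=2
Drop 2: O rot0 at col 5 lands with bottom-row=0; cleared 0 line(s) (total 0); column heights now [2 2 0 0 0 2 2], max=2
Drop 3: I rot1 at col 2 lands with bottom-row=0; cleared 0 line(s) (total 0); column heights now [2 2 4 0 0 2 2], max=4
Drop 4: L rot1 at col 3 lands with bottom-row=0; cleared 1 line(s) (total 1); column heights now [1 1 3 2 0 1 1], max=3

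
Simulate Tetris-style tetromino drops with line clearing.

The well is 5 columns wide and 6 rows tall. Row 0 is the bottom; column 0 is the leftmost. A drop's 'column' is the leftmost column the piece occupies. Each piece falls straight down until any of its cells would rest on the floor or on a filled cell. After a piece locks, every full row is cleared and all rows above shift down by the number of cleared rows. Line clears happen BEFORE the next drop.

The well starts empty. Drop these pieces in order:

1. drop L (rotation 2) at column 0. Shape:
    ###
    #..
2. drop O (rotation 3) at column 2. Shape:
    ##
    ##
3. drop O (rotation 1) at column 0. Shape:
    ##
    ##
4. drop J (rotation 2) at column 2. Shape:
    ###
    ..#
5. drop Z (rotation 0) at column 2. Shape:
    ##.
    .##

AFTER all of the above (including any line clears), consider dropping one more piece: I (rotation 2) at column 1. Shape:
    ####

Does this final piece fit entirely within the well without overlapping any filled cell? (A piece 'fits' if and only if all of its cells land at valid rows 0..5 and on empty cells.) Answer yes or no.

Drop 1: L rot2 at col 0 lands with bottom-row=0; cleared 0 line(s) (total 0); column heights now [2 2 2 0 0], max=2
Drop 2: O rot3 at col 2 lands with bottom-row=2; cleared 0 line(s) (total 0); column heights now [2 2 4 4 0], max=4
Drop 3: O rot1 at col 0 lands with bottom-row=2; cleared 0 line(s) (total 0); column heights now [4 4 4 4 0], max=4
Drop 4: J rot2 at col 2 lands with bottom-row=3; cleared 1 line(s) (total 1); column heights now [3 3 4 4 4], max=4
Drop 5: Z rot0 at col 2 lands with bottom-row=4; cleared 0 line(s) (total 1); column heights now [3 3 6 6 5], max=6
Test piece I rot2 at col 1 (width 4): heights before test = [3 3 6 6 5]; fits = False

Answer: no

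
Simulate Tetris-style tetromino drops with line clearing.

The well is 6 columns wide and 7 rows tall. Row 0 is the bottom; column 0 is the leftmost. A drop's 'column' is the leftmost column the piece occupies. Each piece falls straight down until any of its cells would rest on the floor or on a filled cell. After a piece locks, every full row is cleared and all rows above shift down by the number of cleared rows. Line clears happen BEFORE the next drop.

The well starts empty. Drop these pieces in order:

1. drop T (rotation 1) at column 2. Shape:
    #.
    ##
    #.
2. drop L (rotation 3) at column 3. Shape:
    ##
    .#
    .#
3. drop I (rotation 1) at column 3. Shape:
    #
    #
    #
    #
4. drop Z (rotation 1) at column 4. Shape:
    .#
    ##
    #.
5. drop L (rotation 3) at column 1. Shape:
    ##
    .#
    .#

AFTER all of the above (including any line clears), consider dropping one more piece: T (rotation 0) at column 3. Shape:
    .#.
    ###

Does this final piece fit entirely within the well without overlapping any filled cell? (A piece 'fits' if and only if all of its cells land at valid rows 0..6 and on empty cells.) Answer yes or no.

Drop 1: T rot1 at col 2 lands with bottom-row=0; cleared 0 line(s) (total 0); column heights now [0 0 3 2 0 0], max=3
Drop 2: L rot3 at col 3 lands with bottom-row=0; cleared 0 line(s) (total 0); column heights now [0 0 3 3 3 0], max=3
Drop 3: I rot1 at col 3 lands with bottom-row=3; cleared 0 line(s) (total 0); column heights now [0 0 3 7 3 0], max=7
Drop 4: Z rot1 at col 4 lands with bottom-row=3; cleared 0 line(s) (total 0); column heights now [0 0 3 7 5 6], max=7
Drop 5: L rot3 at col 1 lands with bottom-row=3; cleared 0 line(s) (total 0); column heights now [0 6 6 7 5 6], max=7
Test piece T rot0 at col 3 (width 3): heights before test = [0 6 6 7 5 6]; fits = False

Answer: no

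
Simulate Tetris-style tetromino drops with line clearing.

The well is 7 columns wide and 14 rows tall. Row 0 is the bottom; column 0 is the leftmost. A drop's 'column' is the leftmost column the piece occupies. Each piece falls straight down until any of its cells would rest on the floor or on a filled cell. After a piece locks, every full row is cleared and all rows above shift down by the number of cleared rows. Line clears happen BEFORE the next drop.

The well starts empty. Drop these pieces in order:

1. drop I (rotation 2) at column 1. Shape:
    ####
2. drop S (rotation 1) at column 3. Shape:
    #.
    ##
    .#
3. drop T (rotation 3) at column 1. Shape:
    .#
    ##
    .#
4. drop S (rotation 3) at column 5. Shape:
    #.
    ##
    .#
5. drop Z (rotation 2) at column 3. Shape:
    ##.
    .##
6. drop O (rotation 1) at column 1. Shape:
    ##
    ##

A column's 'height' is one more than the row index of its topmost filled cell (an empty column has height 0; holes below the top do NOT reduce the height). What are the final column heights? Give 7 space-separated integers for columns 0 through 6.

Drop 1: I rot2 at col 1 lands with bottom-row=0; cleared 0 line(s) (total 0); column heights now [0 1 1 1 1 0 0], max=1
Drop 2: S rot1 at col 3 lands with bottom-row=1; cleared 0 line(s) (total 0); column heights now [0 1 1 4 3 0 0], max=4
Drop 3: T rot3 at col 1 lands with bottom-row=1; cleared 0 line(s) (total 0); column heights now [0 3 4 4 3 0 0], max=4
Drop 4: S rot3 at col 5 lands with bottom-row=0; cleared 0 line(s) (total 0); column heights now [0 3 4 4 3 3 2], max=4
Drop 5: Z rot2 at col 3 lands with bottom-row=3; cleared 0 line(s) (total 0); column heights now [0 3 4 5 5 4 2], max=5
Drop 6: O rot1 at col 1 lands with bottom-row=4; cleared 0 line(s) (total 0); column heights now [0 6 6 5 5 4 2], max=6

Answer: 0 6 6 5 5 4 2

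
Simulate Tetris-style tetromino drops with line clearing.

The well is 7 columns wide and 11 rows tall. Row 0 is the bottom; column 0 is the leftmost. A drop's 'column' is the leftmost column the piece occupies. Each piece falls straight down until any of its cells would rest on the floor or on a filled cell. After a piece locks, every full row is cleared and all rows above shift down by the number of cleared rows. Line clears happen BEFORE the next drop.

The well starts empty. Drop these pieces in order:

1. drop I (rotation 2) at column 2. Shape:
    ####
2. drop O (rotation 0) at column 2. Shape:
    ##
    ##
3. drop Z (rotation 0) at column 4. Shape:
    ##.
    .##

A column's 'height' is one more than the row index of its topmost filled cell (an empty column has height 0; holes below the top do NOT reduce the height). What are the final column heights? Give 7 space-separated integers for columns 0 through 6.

Answer: 0 0 3 3 3 3 2

Derivation:
Drop 1: I rot2 at col 2 lands with bottom-row=0; cleared 0 line(s) (total 0); column heights now [0 0 1 1 1 1 0], max=1
Drop 2: O rot0 at col 2 lands with bottom-row=1; cleared 0 line(s) (total 0); column heights now [0 0 3 3 1 1 0], max=3
Drop 3: Z rot0 at col 4 lands with bottom-row=1; cleared 0 line(s) (total 0); column heights now [0 0 3 3 3 3 2], max=3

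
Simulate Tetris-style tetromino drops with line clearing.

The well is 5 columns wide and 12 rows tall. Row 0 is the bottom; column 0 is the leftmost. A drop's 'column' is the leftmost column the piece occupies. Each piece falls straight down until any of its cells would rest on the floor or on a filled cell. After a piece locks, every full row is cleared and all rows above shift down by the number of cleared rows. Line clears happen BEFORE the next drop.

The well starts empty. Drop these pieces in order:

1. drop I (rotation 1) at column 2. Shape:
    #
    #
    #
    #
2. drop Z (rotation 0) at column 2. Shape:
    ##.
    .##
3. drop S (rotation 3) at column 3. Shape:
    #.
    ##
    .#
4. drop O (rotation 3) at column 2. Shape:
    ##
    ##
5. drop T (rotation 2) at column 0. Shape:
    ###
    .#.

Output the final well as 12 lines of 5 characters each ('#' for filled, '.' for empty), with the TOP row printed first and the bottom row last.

Answer: .....
.....
###..
.###.
..##.
...#.
...##
..###
..###
..#..
..#..
..#..

Derivation:
Drop 1: I rot1 at col 2 lands with bottom-row=0; cleared 0 line(s) (total 0); column heights now [0 0 4 0 0], max=4
Drop 2: Z rot0 at col 2 lands with bottom-row=3; cleared 0 line(s) (total 0); column heights now [0 0 5 5 4], max=5
Drop 3: S rot3 at col 3 lands with bottom-row=4; cleared 0 line(s) (total 0); column heights now [0 0 5 7 6], max=7
Drop 4: O rot3 at col 2 lands with bottom-row=7; cleared 0 line(s) (total 0); column heights now [0 0 9 9 6], max=9
Drop 5: T rot2 at col 0 lands with bottom-row=8; cleared 0 line(s) (total 0); column heights now [10 10 10 9 6], max=10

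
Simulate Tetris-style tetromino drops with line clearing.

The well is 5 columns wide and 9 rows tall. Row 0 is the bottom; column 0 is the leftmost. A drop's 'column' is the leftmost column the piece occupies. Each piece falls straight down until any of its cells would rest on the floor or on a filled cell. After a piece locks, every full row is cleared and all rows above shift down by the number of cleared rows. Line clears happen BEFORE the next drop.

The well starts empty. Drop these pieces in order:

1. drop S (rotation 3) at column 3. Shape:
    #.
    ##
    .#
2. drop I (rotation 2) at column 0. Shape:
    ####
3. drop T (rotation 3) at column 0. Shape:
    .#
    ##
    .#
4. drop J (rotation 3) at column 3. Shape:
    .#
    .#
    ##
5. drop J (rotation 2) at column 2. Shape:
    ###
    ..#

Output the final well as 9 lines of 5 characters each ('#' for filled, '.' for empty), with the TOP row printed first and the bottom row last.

Answer: ..###
....#
.#..#
##..#
.#.##
####.
...#.
...##
....#

Derivation:
Drop 1: S rot3 at col 3 lands with bottom-row=0; cleared 0 line(s) (total 0); column heights now [0 0 0 3 2], max=3
Drop 2: I rot2 at col 0 lands with bottom-row=3; cleared 0 line(s) (total 0); column heights now [4 4 4 4 2], max=4
Drop 3: T rot3 at col 0 lands with bottom-row=4; cleared 0 line(s) (total 0); column heights now [6 7 4 4 2], max=7
Drop 4: J rot3 at col 3 lands with bottom-row=4; cleared 0 line(s) (total 0); column heights now [6 7 4 5 7], max=7
Drop 5: J rot2 at col 2 lands with bottom-row=7; cleared 0 line(s) (total 0); column heights now [6 7 9 9 9], max=9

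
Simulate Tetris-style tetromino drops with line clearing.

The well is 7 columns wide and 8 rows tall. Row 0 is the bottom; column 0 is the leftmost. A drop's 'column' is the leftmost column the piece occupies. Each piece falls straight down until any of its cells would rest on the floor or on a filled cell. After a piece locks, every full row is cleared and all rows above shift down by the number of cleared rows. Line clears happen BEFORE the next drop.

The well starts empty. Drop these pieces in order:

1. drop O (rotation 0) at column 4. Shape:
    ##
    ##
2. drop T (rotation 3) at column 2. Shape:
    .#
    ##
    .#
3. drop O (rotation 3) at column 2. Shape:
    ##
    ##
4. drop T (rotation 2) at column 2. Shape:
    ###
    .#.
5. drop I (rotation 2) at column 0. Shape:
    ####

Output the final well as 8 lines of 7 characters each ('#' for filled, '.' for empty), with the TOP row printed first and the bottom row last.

Answer: ####...
..###..
...#...
..##...
..##...
...#...
..####.
...###.

Derivation:
Drop 1: O rot0 at col 4 lands with bottom-row=0; cleared 0 line(s) (total 0); column heights now [0 0 0 0 2 2 0], max=2
Drop 2: T rot3 at col 2 lands with bottom-row=0; cleared 0 line(s) (total 0); column heights now [0 0 2 3 2 2 0], max=3
Drop 3: O rot3 at col 2 lands with bottom-row=3; cleared 0 line(s) (total 0); column heights now [0 0 5 5 2 2 0], max=5
Drop 4: T rot2 at col 2 lands with bottom-row=5; cleared 0 line(s) (total 0); column heights now [0 0 7 7 7 2 0], max=7
Drop 5: I rot2 at col 0 lands with bottom-row=7; cleared 0 line(s) (total 0); column heights now [8 8 8 8 7 2 0], max=8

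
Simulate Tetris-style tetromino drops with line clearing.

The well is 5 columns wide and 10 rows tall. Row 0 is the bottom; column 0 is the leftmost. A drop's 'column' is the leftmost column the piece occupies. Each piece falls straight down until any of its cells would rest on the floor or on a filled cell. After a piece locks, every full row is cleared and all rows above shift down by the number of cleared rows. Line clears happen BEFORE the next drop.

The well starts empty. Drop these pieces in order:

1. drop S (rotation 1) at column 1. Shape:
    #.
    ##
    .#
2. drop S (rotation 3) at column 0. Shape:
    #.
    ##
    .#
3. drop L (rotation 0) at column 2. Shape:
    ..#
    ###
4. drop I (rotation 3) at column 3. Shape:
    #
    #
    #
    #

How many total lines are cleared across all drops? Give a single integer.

Answer: 0

Derivation:
Drop 1: S rot1 at col 1 lands with bottom-row=0; cleared 0 line(s) (total 0); column heights now [0 3 2 0 0], max=3
Drop 2: S rot3 at col 0 lands with bottom-row=3; cleared 0 line(s) (total 0); column heights now [6 5 2 0 0], max=6
Drop 3: L rot0 at col 2 lands with bottom-row=2; cleared 0 line(s) (total 0); column heights now [6 5 3 3 4], max=6
Drop 4: I rot3 at col 3 lands with bottom-row=3; cleared 0 line(s) (total 0); column heights now [6 5 3 7 4], max=7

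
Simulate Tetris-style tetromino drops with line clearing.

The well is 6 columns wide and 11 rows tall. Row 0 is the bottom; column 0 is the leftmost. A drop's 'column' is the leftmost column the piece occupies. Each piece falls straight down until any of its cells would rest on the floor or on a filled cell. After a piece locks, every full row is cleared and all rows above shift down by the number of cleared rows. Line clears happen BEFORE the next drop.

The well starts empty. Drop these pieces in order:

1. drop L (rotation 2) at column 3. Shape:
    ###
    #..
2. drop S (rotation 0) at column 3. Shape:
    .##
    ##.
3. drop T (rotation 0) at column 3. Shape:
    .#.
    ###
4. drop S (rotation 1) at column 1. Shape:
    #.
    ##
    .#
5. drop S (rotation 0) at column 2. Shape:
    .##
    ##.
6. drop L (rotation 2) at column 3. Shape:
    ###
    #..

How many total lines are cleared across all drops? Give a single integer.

Drop 1: L rot2 at col 3 lands with bottom-row=0; cleared 0 line(s) (total 0); column heights now [0 0 0 2 2 2], max=2
Drop 2: S rot0 at col 3 lands with bottom-row=2; cleared 0 line(s) (total 0); column heights now [0 0 0 3 4 4], max=4
Drop 3: T rot0 at col 3 lands with bottom-row=4; cleared 0 line(s) (total 0); column heights now [0 0 0 5 6 5], max=6
Drop 4: S rot1 at col 1 lands with bottom-row=0; cleared 0 line(s) (total 0); column heights now [0 3 2 5 6 5], max=6
Drop 5: S rot0 at col 2 lands with bottom-row=5; cleared 0 line(s) (total 0); column heights now [0 3 6 7 7 5], max=7
Drop 6: L rot2 at col 3 lands with bottom-row=7; cleared 0 line(s) (total 0); column heights now [0 3 6 9 9 9], max=9

Answer: 0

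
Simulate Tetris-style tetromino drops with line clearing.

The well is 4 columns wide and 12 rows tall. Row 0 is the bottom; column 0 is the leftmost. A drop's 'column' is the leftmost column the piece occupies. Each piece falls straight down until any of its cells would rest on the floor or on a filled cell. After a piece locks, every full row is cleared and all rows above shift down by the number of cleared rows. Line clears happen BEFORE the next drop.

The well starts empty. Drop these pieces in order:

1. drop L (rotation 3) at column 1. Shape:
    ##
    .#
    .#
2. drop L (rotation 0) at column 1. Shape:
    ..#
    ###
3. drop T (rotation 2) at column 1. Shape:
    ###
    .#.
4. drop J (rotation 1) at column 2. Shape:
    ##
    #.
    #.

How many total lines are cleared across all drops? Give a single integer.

Answer: 0

Derivation:
Drop 1: L rot3 at col 1 lands with bottom-row=0; cleared 0 line(s) (total 0); column heights now [0 3 3 0], max=3
Drop 2: L rot0 at col 1 lands with bottom-row=3; cleared 0 line(s) (total 0); column heights now [0 4 4 5], max=5
Drop 3: T rot2 at col 1 lands with bottom-row=4; cleared 0 line(s) (total 0); column heights now [0 6 6 6], max=6
Drop 4: J rot1 at col 2 lands with bottom-row=6; cleared 0 line(s) (total 0); column heights now [0 6 9 9], max=9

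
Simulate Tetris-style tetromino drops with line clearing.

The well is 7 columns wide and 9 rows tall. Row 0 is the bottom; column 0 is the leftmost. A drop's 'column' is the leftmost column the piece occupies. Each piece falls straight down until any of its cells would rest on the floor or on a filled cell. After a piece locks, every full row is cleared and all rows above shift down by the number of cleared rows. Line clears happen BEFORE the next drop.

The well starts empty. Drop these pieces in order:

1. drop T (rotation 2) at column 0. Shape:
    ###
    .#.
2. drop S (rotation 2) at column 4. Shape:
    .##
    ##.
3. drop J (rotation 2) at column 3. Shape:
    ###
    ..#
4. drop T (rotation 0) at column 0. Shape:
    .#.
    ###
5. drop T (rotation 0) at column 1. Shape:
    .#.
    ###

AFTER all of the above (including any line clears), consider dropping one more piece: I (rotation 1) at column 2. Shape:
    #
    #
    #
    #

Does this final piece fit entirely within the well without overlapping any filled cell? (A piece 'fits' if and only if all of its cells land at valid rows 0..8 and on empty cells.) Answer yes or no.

Answer: no

Derivation:
Drop 1: T rot2 at col 0 lands with bottom-row=0; cleared 0 line(s) (total 0); column heights now [2 2 2 0 0 0 0], max=2
Drop 2: S rot2 at col 4 lands with bottom-row=0; cleared 0 line(s) (total 0); column heights now [2 2 2 0 1 2 2], max=2
Drop 3: J rot2 at col 3 lands with bottom-row=2; cleared 0 line(s) (total 0); column heights now [2 2 2 4 4 4 2], max=4
Drop 4: T rot0 at col 0 lands with bottom-row=2; cleared 0 line(s) (total 0); column heights now [3 4 3 4 4 4 2], max=4
Drop 5: T rot0 at col 1 lands with bottom-row=4; cleared 0 line(s) (total 0); column heights now [3 5 6 5 4 4 2], max=6
Test piece I rot1 at col 2 (width 1): heights before test = [3 5 6 5 4 4 2]; fits = False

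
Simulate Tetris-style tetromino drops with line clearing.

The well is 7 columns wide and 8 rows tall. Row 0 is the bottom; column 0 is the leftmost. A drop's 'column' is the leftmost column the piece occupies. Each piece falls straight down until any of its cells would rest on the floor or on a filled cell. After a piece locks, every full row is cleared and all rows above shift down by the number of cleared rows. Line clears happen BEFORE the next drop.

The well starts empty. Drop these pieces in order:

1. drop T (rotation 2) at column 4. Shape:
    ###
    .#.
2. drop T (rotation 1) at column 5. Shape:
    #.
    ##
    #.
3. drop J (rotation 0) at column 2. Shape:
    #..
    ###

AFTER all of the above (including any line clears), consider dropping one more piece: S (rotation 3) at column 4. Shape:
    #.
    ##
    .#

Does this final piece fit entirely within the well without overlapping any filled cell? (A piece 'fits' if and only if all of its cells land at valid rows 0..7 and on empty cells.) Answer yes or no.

Answer: yes

Derivation:
Drop 1: T rot2 at col 4 lands with bottom-row=0; cleared 0 line(s) (total 0); column heights now [0 0 0 0 2 2 2], max=2
Drop 2: T rot1 at col 5 lands with bottom-row=2; cleared 0 line(s) (total 0); column heights now [0 0 0 0 2 5 4], max=5
Drop 3: J rot0 at col 2 lands with bottom-row=2; cleared 0 line(s) (total 0); column heights now [0 0 4 3 3 5 4], max=5
Test piece S rot3 at col 4 (width 2): heights before test = [0 0 4 3 3 5 4]; fits = True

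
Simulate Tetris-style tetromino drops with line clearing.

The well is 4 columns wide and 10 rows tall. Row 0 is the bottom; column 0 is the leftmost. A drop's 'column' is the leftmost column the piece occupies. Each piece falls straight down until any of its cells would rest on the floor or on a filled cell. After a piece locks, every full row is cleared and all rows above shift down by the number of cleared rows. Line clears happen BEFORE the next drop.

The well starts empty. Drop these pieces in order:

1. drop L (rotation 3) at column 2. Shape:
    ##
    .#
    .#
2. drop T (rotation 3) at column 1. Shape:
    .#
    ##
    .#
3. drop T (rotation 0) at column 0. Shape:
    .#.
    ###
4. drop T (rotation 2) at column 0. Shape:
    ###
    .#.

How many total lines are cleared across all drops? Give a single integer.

Drop 1: L rot3 at col 2 lands with bottom-row=0; cleared 0 line(s) (total 0); column heights now [0 0 3 3], max=3
Drop 2: T rot3 at col 1 lands with bottom-row=3; cleared 0 line(s) (total 0); column heights now [0 5 6 3], max=6
Drop 3: T rot0 at col 0 lands with bottom-row=6; cleared 0 line(s) (total 0); column heights now [7 8 7 3], max=8
Drop 4: T rot2 at col 0 lands with bottom-row=8; cleared 0 line(s) (total 0); column heights now [10 10 10 3], max=10

Answer: 0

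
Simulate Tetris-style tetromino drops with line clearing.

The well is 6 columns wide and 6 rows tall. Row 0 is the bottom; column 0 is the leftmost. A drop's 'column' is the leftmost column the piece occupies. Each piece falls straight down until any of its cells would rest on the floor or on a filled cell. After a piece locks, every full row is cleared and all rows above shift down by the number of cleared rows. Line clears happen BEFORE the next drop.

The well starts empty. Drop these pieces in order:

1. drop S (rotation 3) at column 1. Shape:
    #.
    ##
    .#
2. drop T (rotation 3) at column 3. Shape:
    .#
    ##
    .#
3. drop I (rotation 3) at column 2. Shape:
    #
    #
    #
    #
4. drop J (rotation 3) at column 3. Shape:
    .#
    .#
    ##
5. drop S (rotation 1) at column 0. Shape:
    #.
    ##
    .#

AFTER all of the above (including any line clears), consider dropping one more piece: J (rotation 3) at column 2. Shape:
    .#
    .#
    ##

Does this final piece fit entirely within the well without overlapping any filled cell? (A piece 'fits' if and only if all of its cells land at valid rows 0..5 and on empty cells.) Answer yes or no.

Answer: no

Derivation:
Drop 1: S rot3 at col 1 lands with bottom-row=0; cleared 0 line(s) (total 0); column heights now [0 3 2 0 0 0], max=3
Drop 2: T rot3 at col 3 lands with bottom-row=0; cleared 0 line(s) (total 0); column heights now [0 3 2 2 3 0], max=3
Drop 3: I rot3 at col 2 lands with bottom-row=2; cleared 0 line(s) (total 0); column heights now [0 3 6 2 3 0], max=6
Drop 4: J rot3 at col 3 lands with bottom-row=3; cleared 0 line(s) (total 0); column heights now [0 3 6 4 6 0], max=6
Drop 5: S rot1 at col 0 lands with bottom-row=3; cleared 0 line(s) (total 0); column heights now [6 5 6 4 6 0], max=6
Test piece J rot3 at col 2 (width 2): heights before test = [6 5 6 4 6 0]; fits = False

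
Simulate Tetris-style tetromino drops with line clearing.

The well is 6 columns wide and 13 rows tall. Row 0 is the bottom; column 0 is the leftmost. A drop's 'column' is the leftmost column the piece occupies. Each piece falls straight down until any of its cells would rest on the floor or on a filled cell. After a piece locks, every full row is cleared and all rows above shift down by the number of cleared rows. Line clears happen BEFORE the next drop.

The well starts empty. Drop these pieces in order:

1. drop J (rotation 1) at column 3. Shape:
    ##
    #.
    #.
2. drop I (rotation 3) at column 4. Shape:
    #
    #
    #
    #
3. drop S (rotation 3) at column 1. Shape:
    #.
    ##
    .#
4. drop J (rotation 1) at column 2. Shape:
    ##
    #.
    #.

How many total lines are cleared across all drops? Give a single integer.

Drop 1: J rot1 at col 3 lands with bottom-row=0; cleared 0 line(s) (total 0); column heights now [0 0 0 3 3 0], max=3
Drop 2: I rot3 at col 4 lands with bottom-row=3; cleared 0 line(s) (total 0); column heights now [0 0 0 3 7 0], max=7
Drop 3: S rot3 at col 1 lands with bottom-row=0; cleared 0 line(s) (total 0); column heights now [0 3 2 3 7 0], max=7
Drop 4: J rot1 at col 2 lands with bottom-row=2; cleared 0 line(s) (total 0); column heights now [0 3 5 5 7 0], max=7

Answer: 0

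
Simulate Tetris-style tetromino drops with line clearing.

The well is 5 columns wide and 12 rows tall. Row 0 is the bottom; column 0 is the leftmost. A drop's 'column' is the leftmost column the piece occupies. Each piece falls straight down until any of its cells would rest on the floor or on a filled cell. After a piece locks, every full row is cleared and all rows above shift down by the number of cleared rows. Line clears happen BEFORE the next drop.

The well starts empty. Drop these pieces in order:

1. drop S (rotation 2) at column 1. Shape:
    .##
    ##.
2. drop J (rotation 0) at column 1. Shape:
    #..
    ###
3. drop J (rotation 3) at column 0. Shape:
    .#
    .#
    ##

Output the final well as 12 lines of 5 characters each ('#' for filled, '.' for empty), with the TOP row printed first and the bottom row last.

Drop 1: S rot2 at col 1 lands with bottom-row=0; cleared 0 line(s) (total 0); column heights now [0 1 2 2 0], max=2
Drop 2: J rot0 at col 1 lands with bottom-row=2; cleared 0 line(s) (total 0); column heights now [0 4 3 3 0], max=4
Drop 3: J rot3 at col 0 lands with bottom-row=4; cleared 0 line(s) (total 0); column heights now [5 7 3 3 0], max=7

Answer: .....
.....
.....
.....
.....
.#...
.#...
##...
.#...
.###.
..##.
.##..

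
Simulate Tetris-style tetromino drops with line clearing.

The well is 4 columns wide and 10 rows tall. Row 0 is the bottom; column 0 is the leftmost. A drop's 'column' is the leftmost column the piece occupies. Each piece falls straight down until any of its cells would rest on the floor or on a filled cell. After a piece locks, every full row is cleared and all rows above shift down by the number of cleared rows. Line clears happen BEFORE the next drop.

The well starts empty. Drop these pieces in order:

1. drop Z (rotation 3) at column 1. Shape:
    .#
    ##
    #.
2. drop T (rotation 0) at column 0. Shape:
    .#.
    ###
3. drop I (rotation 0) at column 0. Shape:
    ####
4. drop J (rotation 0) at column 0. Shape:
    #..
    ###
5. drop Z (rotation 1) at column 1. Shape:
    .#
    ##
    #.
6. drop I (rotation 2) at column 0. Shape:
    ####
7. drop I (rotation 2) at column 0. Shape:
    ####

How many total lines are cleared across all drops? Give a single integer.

Drop 1: Z rot3 at col 1 lands with bottom-row=0; cleared 0 line(s) (total 0); column heights now [0 2 3 0], max=3
Drop 2: T rot0 at col 0 lands with bottom-row=3; cleared 0 line(s) (total 0); column heights now [4 5 4 0], max=5
Drop 3: I rot0 at col 0 lands with bottom-row=5; cleared 1 line(s) (total 1); column heights now [4 5 4 0], max=5
Drop 4: J rot0 at col 0 lands with bottom-row=5; cleared 0 line(s) (total 1); column heights now [7 6 6 0], max=7
Drop 5: Z rot1 at col 1 lands with bottom-row=6; cleared 0 line(s) (total 1); column heights now [7 8 9 0], max=9
Drop 6: I rot2 at col 0 lands with bottom-row=9; cleared 1 line(s) (total 2); column heights now [7 8 9 0], max=9
Drop 7: I rot2 at col 0 lands with bottom-row=9; cleared 1 line(s) (total 3); column heights now [7 8 9 0], max=9

Answer: 3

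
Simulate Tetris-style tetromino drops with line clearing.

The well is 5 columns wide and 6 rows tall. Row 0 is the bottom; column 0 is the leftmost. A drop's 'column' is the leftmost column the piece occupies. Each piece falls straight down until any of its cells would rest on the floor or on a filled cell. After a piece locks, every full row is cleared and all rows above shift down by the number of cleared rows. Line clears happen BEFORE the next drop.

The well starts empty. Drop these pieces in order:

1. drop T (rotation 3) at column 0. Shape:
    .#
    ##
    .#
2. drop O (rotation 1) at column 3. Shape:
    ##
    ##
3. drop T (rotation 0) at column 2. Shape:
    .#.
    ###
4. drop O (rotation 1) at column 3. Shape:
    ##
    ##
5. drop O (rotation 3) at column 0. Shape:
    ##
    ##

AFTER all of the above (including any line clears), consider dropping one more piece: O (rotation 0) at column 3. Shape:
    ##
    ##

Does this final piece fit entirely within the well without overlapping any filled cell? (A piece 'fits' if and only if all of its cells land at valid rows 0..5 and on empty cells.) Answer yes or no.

Answer: no

Derivation:
Drop 1: T rot3 at col 0 lands with bottom-row=0; cleared 0 line(s) (total 0); column heights now [2 3 0 0 0], max=3
Drop 2: O rot1 at col 3 lands with bottom-row=0; cleared 0 line(s) (total 0); column heights now [2 3 0 2 2], max=3
Drop 3: T rot0 at col 2 lands with bottom-row=2; cleared 0 line(s) (total 0); column heights now [2 3 3 4 3], max=4
Drop 4: O rot1 at col 3 lands with bottom-row=4; cleared 0 line(s) (total 0); column heights now [2 3 3 6 6], max=6
Drop 5: O rot3 at col 0 lands with bottom-row=3; cleared 0 line(s) (total 0); column heights now [5 5 3 6 6], max=6
Test piece O rot0 at col 3 (width 2): heights before test = [5 5 3 6 6]; fits = False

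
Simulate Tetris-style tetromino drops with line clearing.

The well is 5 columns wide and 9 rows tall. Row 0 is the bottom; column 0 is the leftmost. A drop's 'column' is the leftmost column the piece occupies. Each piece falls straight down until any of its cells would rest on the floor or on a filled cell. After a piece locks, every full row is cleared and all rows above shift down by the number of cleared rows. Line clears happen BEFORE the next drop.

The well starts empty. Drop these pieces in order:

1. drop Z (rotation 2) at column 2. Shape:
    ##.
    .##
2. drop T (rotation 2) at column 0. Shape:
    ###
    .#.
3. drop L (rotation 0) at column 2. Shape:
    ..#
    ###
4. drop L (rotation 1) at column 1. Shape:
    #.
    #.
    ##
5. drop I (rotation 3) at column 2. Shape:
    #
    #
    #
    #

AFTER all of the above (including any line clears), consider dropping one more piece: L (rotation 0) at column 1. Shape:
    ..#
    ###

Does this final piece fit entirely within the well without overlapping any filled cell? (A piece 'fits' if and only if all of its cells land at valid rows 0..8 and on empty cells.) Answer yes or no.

Answer: no

Derivation:
Drop 1: Z rot2 at col 2 lands with bottom-row=0; cleared 0 line(s) (total 0); column heights now [0 0 2 2 1], max=2
Drop 2: T rot2 at col 0 lands with bottom-row=1; cleared 0 line(s) (total 0); column heights now [3 3 3 2 1], max=3
Drop 3: L rot0 at col 2 lands with bottom-row=3; cleared 0 line(s) (total 0); column heights now [3 3 4 4 5], max=5
Drop 4: L rot1 at col 1 lands with bottom-row=4; cleared 0 line(s) (total 0); column heights now [3 7 5 4 5], max=7
Drop 5: I rot3 at col 2 lands with bottom-row=5; cleared 0 line(s) (total 0); column heights now [3 7 9 4 5], max=9
Test piece L rot0 at col 1 (width 3): heights before test = [3 7 9 4 5]; fits = False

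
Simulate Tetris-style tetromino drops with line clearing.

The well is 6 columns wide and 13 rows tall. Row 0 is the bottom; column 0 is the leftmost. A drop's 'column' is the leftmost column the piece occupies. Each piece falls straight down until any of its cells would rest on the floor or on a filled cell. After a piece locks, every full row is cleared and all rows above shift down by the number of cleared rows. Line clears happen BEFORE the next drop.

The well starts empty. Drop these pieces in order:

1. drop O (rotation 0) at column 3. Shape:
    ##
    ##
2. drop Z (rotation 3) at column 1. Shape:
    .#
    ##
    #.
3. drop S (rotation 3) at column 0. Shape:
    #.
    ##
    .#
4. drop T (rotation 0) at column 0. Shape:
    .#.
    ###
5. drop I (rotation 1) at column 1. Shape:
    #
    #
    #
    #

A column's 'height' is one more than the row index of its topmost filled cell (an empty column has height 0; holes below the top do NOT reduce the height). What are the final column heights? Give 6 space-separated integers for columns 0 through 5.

Drop 1: O rot0 at col 3 lands with bottom-row=0; cleared 0 line(s) (total 0); column heights now [0 0 0 2 2 0], max=2
Drop 2: Z rot3 at col 1 lands with bottom-row=0; cleared 0 line(s) (total 0); column heights now [0 2 3 2 2 0], max=3
Drop 3: S rot3 at col 0 lands with bottom-row=2; cleared 0 line(s) (total 0); column heights now [5 4 3 2 2 0], max=5
Drop 4: T rot0 at col 0 lands with bottom-row=5; cleared 0 line(s) (total 0); column heights now [6 7 6 2 2 0], max=7
Drop 5: I rot1 at col 1 lands with bottom-row=7; cleared 0 line(s) (total 0); column heights now [6 11 6 2 2 0], max=11

Answer: 6 11 6 2 2 0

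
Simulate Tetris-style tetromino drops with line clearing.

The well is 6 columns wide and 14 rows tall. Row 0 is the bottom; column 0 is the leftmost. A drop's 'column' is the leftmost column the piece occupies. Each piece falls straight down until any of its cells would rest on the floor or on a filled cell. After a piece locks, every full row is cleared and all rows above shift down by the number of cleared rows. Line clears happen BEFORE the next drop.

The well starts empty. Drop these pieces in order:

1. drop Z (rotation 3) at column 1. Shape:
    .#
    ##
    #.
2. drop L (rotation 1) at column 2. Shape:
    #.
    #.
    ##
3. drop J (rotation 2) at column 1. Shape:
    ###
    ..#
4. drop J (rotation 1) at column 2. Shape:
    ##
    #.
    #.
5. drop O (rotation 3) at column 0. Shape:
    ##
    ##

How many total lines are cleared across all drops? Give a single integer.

Answer: 0

Derivation:
Drop 1: Z rot3 at col 1 lands with bottom-row=0; cleared 0 line(s) (total 0); column heights now [0 2 3 0 0 0], max=3
Drop 2: L rot1 at col 2 lands with bottom-row=3; cleared 0 line(s) (total 0); column heights now [0 2 6 4 0 0], max=6
Drop 3: J rot2 at col 1 lands with bottom-row=5; cleared 0 line(s) (total 0); column heights now [0 7 7 7 0 0], max=7
Drop 4: J rot1 at col 2 lands with bottom-row=7; cleared 0 line(s) (total 0); column heights now [0 7 10 10 0 0], max=10
Drop 5: O rot3 at col 0 lands with bottom-row=7; cleared 0 line(s) (total 0); column heights now [9 9 10 10 0 0], max=10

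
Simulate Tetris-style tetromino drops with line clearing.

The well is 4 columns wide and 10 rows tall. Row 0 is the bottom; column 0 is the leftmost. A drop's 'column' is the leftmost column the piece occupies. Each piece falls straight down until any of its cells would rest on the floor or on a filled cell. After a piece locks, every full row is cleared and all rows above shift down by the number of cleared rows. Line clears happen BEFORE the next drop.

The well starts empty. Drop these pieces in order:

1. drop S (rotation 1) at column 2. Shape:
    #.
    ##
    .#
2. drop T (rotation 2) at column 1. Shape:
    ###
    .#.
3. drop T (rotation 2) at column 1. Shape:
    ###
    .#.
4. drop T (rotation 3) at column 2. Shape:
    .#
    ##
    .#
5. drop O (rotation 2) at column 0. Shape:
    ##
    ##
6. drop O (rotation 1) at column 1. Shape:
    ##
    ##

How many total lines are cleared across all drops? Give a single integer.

Answer: 1

Derivation:
Drop 1: S rot1 at col 2 lands with bottom-row=0; cleared 0 line(s) (total 0); column heights now [0 0 3 2], max=3
Drop 2: T rot2 at col 1 lands with bottom-row=3; cleared 0 line(s) (total 0); column heights now [0 5 5 5], max=5
Drop 3: T rot2 at col 1 lands with bottom-row=5; cleared 0 line(s) (total 0); column heights now [0 7 7 7], max=7
Drop 4: T rot3 at col 2 lands with bottom-row=7; cleared 0 line(s) (total 0); column heights now [0 7 9 10], max=10
Drop 5: O rot2 at col 0 lands with bottom-row=7; cleared 1 line(s) (total 1); column heights now [8 8 7 9], max=9
Drop 6: O rot1 at col 1 lands with bottom-row=8; cleared 0 line(s) (total 1); column heights now [8 10 10 9], max=10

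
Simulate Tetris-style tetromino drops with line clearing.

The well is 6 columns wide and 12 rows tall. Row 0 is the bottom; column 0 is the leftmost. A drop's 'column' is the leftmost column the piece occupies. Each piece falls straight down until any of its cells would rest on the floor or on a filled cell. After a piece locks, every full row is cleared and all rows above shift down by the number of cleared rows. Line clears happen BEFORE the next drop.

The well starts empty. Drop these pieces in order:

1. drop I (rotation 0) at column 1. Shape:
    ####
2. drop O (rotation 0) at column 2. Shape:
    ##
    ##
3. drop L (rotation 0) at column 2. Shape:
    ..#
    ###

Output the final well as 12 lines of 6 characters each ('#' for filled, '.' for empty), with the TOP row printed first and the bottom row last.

Answer: ......
......
......
......
......
......
......
....#.
..###.
..##..
..##..
.####.

Derivation:
Drop 1: I rot0 at col 1 lands with bottom-row=0; cleared 0 line(s) (total 0); column heights now [0 1 1 1 1 0], max=1
Drop 2: O rot0 at col 2 lands with bottom-row=1; cleared 0 line(s) (total 0); column heights now [0 1 3 3 1 0], max=3
Drop 3: L rot0 at col 2 lands with bottom-row=3; cleared 0 line(s) (total 0); column heights now [0 1 4 4 5 0], max=5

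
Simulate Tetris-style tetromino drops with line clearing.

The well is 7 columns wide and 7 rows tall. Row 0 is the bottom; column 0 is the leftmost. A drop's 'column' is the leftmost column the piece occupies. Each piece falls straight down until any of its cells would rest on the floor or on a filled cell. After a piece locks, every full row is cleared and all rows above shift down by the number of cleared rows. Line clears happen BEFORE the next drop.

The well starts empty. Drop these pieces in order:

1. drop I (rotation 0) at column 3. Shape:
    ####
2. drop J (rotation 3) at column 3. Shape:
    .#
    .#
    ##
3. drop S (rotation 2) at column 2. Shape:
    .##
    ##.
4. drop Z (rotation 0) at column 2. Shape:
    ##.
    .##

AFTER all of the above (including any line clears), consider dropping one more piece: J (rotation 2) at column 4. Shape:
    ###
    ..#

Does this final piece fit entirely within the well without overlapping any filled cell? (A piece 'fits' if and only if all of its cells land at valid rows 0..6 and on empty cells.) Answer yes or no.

Answer: yes

Derivation:
Drop 1: I rot0 at col 3 lands with bottom-row=0; cleared 0 line(s) (total 0); column heights now [0 0 0 1 1 1 1], max=1
Drop 2: J rot3 at col 3 lands with bottom-row=1; cleared 0 line(s) (total 0); column heights now [0 0 0 2 4 1 1], max=4
Drop 3: S rot2 at col 2 lands with bottom-row=3; cleared 0 line(s) (total 0); column heights now [0 0 4 5 5 1 1], max=5
Drop 4: Z rot0 at col 2 lands with bottom-row=5; cleared 0 line(s) (total 0); column heights now [0 0 7 7 6 1 1], max=7
Test piece J rot2 at col 4 (width 3): heights before test = [0 0 7 7 6 1 1]; fits = True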